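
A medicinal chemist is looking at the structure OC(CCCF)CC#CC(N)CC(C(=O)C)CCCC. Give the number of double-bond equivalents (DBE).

Degree of unsaturation = (number of rings) + (number of π bonds).
Ring closures in the SMILES: 0.
π bonds: 1 double bond (each 1 DoU), 1 triple bond (each 2 DoU) → 3 DoU from unsaturation.
Total DoU = 0 + 3 = 3.

3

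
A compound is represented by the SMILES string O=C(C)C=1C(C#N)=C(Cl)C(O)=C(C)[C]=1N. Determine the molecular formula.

C10H9ClN2O2

Walk through each heavy atom and fill implicit hydrogens from standard valence (C 4, N 3, O 2, S 2, halogen 1):
  atom 1: O, bond orders sum to 2 (valence 2) → 0 H
  atom 2: C, bond orders sum to 4 (valence 4) → 0 H
  atom 3: C, bond orders sum to 1 (valence 4) → 3 H
  atom 4: C, bond orders sum to 4 (valence 4) → 0 H
  atom 5: C, bond orders sum to 4 (valence 4) → 0 H
  atom 6: C, bond orders sum to 4 (valence 4) → 0 H
  atom 7: N, bond orders sum to 3 (valence 3) → 0 H
  atom 8: C, bond orders sum to 4 (valence 4) → 0 H
  atom 9: Cl (halogen, monovalent) → 0 H
  atom 10: C, bond orders sum to 4 (valence 4) → 0 H
  atom 11: O, bond orders sum to 1 (valence 2) → 1 H
  atom 12: C, bond orders sum to 4 (valence 4) → 0 H
  atom 13: C, bond orders sum to 1 (valence 4) → 3 H
  atom 14: C with explicit H count 0
  atom 15: N, bond orders sum to 1 (valence 3) → 2 H
Totals → C:10, H:9, Cl:1, N:2, O:2.
In Hill order: C10H9ClN2O2.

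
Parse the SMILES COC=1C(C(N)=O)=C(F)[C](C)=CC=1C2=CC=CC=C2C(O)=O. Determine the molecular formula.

C16H14FNO4

Walk through each heavy atom and fill implicit hydrogens from standard valence (C 4, N 3, O 2, S 2, halogen 1):
  atom 1: C, bond orders sum to 1 (valence 4) → 3 H
  atom 2: O, bond orders sum to 2 (valence 2) → 0 H
  atom 3: C, bond orders sum to 4 (valence 4) → 0 H
  atom 4: C, bond orders sum to 4 (valence 4) → 0 H
  atom 5: C, bond orders sum to 4 (valence 4) → 0 H
  atom 6: N, bond orders sum to 1 (valence 3) → 2 H
  atom 7: O, bond orders sum to 2 (valence 2) → 0 H
  atom 8: C, bond orders sum to 4 (valence 4) → 0 H
  atom 9: F (halogen, monovalent) → 0 H
  atom 10: C with explicit H count 0
  atom 11: C, bond orders sum to 1 (valence 4) → 3 H
  atom 12: C, bond orders sum to 3 (valence 4) → 1 H
  atom 13: C, bond orders sum to 4 (valence 4) → 0 H
  atom 14: C, bond orders sum to 4 (valence 4) → 0 H
  atom 15: C, bond orders sum to 3 (valence 4) → 1 H
  atom 16: C, bond orders sum to 3 (valence 4) → 1 H
  atom 17: C, bond orders sum to 3 (valence 4) → 1 H
  atom 18: C, bond orders sum to 3 (valence 4) → 1 H
  atom 19: C, bond orders sum to 4 (valence 4) → 0 H
  atom 20: C, bond orders sum to 4 (valence 4) → 0 H
  atom 21: O, bond orders sum to 1 (valence 2) → 1 H
  atom 22: O, bond orders sum to 2 (valence 2) → 0 H
Totals → C:16, H:14, F:1, N:1, O:4.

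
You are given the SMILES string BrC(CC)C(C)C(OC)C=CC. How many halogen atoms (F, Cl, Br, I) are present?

1

Halogen atoms appear at heavy-atom position 1 (1×Br).
Other groups present: 1 alkene, 1 ether.
Halogen count: 1.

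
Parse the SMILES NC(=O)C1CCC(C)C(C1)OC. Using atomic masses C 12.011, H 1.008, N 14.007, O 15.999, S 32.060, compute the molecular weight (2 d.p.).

First, the molecular formula is C9H17NO2 (counting implicit H from valence).
  C: 9 × 12.011 = 108.099
  H: 17 × 1.008 = 17.136
  N: 1 × 14.007 = 14.007
  O: 2 × 15.999 = 31.998
Sum: 9×12.011 + 17×1.008 + 1×14.007 + 2×15.999 = 171.240 → 171.24 g/mol.

171.24 g/mol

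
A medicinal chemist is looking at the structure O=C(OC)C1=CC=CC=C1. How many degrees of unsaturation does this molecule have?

Degree of unsaturation = (number of rings) + (number of π bonds).
Ring closures in the SMILES: 1.
π bonds: 4 double bonds (each 1 DoU) → 4 DoU from unsaturation.
Total DoU = 1 + 4 = 5.

5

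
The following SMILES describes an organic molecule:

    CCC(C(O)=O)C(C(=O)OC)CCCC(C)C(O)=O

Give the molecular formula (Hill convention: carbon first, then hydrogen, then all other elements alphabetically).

C13H22O6

Walk through each heavy atom and fill implicit hydrogens from standard valence (C 4, N 3, O 2, S 2, halogen 1):
  atom 1: C, bond orders sum to 1 (valence 4) → 3 H
  atom 2: C, bond orders sum to 2 (valence 4) → 2 H
  atom 3: C, bond orders sum to 3 (valence 4) → 1 H
  atom 4: C, bond orders sum to 4 (valence 4) → 0 H
  atom 5: O, bond orders sum to 1 (valence 2) → 1 H
  atom 6: O, bond orders sum to 2 (valence 2) → 0 H
  atom 7: C, bond orders sum to 3 (valence 4) → 1 H
  atom 8: C, bond orders sum to 4 (valence 4) → 0 H
  atom 9: O, bond orders sum to 2 (valence 2) → 0 H
  atom 10: O, bond orders sum to 2 (valence 2) → 0 H
  atom 11: C, bond orders sum to 1 (valence 4) → 3 H
  atom 12: C, bond orders sum to 2 (valence 4) → 2 H
  atom 13: C, bond orders sum to 2 (valence 4) → 2 H
  atom 14: C, bond orders sum to 2 (valence 4) → 2 H
  atom 15: C, bond orders sum to 3 (valence 4) → 1 H
  atom 16: C, bond orders sum to 1 (valence 4) → 3 H
  atom 17: C, bond orders sum to 4 (valence 4) → 0 H
  atom 18: O, bond orders sum to 1 (valence 2) → 1 H
  atom 19: O, bond orders sum to 2 (valence 2) → 0 H
Totals → C:13, H:22, O:6.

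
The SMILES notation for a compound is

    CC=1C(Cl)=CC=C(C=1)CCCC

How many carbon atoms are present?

11

Count every carbon token in the SMILES (each C, including those in ring-closure positions and inside branches).
Carbon count: 11.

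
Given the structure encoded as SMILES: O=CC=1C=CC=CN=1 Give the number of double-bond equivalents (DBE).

5

Degree of unsaturation = (number of rings) + (number of π bonds).
Ring closures in the SMILES: 1.
π bonds: 4 double bonds (each 1 DoU) → 4 DoU from unsaturation.
Total DoU = 1 + 4 = 5.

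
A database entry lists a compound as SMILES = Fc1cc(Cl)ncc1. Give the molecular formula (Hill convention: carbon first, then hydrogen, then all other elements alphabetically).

C5H3ClFN

Walk through each heavy atom and fill implicit hydrogens from standard valence (C 4, N 3, O 2, S 2, halogen 1); for lowercase aromatic atoms, an aromatic c carries 1 H when it has two neighbours and 0 H with three, and aromatic n carries 0 H:
  atom 1: F (halogen, monovalent) → 0 H
  atom 2: aromatic c, 3 neighbours → 0 H
  atom 3: aromatic c, 2 neighbours → 1 H
  atom 4: aromatic c, 3 neighbours → 0 H
  atom 5: Cl (halogen, monovalent) → 0 H
  atom 6: aromatic n, 2 neighbours → 0 H
  atom 7: aromatic c, 2 neighbours → 1 H
  atom 8: aromatic c, 2 neighbours → 1 H
Totals → C:5, H:3, Cl:1, F:1, N:1.
In Hill order: C5H3ClFN.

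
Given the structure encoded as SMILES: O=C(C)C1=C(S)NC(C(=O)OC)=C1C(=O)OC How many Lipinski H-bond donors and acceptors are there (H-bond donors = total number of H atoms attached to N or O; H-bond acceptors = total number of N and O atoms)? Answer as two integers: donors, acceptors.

Donors: find every N or O and count the H atoms it carries.
  atom 1 (O): bond orders sum to 2 → 0 H
  atom 7 (N): bond orders sum to 2 → 1 H
  atom 10 (O): bond orders sum to 2 → 0 H
  atom 11 (O): bond orders sum to 2 → 0 H
  atom 15 (O): bond orders sum to 2 → 0 H
  atom 16 (O): bond orders sum to 2 → 0 H
Lipinski HBD = 1.
Acceptors: N atoms = 1, O atoms = 5 → HBA = 6.

1, 6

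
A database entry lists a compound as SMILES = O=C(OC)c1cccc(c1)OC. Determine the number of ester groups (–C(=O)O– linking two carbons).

1

The ester motif appears at heavy-atom position 2 in the SMILES.
Other groups present: 1 ether.
Ester count: 1.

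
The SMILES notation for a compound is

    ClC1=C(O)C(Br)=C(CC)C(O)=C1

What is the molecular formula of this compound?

Walk through each heavy atom and fill implicit hydrogens from standard valence (C 4, N 3, O 2, S 2, halogen 1):
  atom 1: Cl (halogen, monovalent) → 0 H
  atom 2: C, bond orders sum to 4 (valence 4) → 0 H
  atom 3: C, bond orders sum to 4 (valence 4) → 0 H
  atom 4: O, bond orders sum to 1 (valence 2) → 1 H
  atom 5: C, bond orders sum to 4 (valence 4) → 0 H
  atom 6: Br (halogen, monovalent) → 0 H
  atom 7: C, bond orders sum to 4 (valence 4) → 0 H
  atom 8: C, bond orders sum to 2 (valence 4) → 2 H
  atom 9: C, bond orders sum to 1 (valence 4) → 3 H
  atom 10: C, bond orders sum to 4 (valence 4) → 0 H
  atom 11: O, bond orders sum to 1 (valence 2) → 1 H
  atom 12: C, bond orders sum to 3 (valence 4) → 1 H
Totals → C:8, H:8, Br:1, Cl:1, O:2.
In Hill order: C8H8BrClO2.

C8H8BrClO2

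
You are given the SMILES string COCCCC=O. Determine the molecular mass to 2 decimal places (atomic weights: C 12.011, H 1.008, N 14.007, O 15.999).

First, the molecular formula is C5H10O2 (counting implicit H from valence).
  C: 5 × 12.011 = 60.055
  H: 10 × 1.008 = 10.080
  O: 2 × 15.999 = 31.998
Sum: 5×12.011 + 10×1.008 + 2×15.999 = 102.133 → 102.13 g/mol.

102.13 g/mol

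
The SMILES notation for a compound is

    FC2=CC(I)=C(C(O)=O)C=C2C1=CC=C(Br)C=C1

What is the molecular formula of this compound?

Walk through each heavy atom and fill implicit hydrogens from standard valence (C 4, N 3, O 2, S 2, halogen 1):
  atom 1: F (halogen, monovalent) → 0 H
  atom 2: C, bond orders sum to 4 (valence 4) → 0 H
  atom 3: C, bond orders sum to 3 (valence 4) → 1 H
  atom 4: C, bond orders sum to 4 (valence 4) → 0 H
  atom 5: I (halogen, monovalent) → 0 H
  atom 6: C, bond orders sum to 4 (valence 4) → 0 H
  atom 7: C, bond orders sum to 4 (valence 4) → 0 H
  atom 8: O, bond orders sum to 1 (valence 2) → 1 H
  atom 9: O, bond orders sum to 2 (valence 2) → 0 H
  atom 10: C, bond orders sum to 3 (valence 4) → 1 H
  atom 11: C, bond orders sum to 4 (valence 4) → 0 H
  atom 12: C, bond orders sum to 4 (valence 4) → 0 H
  atom 13: C, bond orders sum to 3 (valence 4) → 1 H
  atom 14: C, bond orders sum to 3 (valence 4) → 1 H
  atom 15: C, bond orders sum to 4 (valence 4) → 0 H
  atom 16: Br (halogen, monovalent) → 0 H
  atom 17: C, bond orders sum to 3 (valence 4) → 1 H
  atom 18: C, bond orders sum to 3 (valence 4) → 1 H
Totals → C:13, H:7, Br:1, F:1, I:1, O:2.

C13H7BrFIO2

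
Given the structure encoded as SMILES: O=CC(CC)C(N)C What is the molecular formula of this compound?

C6H13NO

Walk through each heavy atom and fill implicit hydrogens from standard valence (C 4, N 3, O 2, S 2, halogen 1):
  atom 1: O, bond orders sum to 2 (valence 2) → 0 H
  atom 2: C, bond orders sum to 3 (valence 4) → 1 H
  atom 3: C, bond orders sum to 3 (valence 4) → 1 H
  atom 4: C, bond orders sum to 2 (valence 4) → 2 H
  atom 5: C, bond orders sum to 1 (valence 4) → 3 H
  atom 6: C, bond orders sum to 3 (valence 4) → 1 H
  atom 7: N, bond orders sum to 1 (valence 3) → 2 H
  atom 8: C, bond orders sum to 1 (valence 4) → 3 H
Totals → C:6, H:13, N:1, O:1.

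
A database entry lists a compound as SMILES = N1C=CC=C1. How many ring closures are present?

1

In SMILES, each pair of matching ring-closure digits denotes one ring-closing bond; the number of such bonds equals the number of independent rings.
Ring-closure bonds here: 1.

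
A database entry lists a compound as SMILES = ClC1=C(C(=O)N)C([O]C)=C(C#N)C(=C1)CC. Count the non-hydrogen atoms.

Every atom symbol written in the SMILES (organic subset) is one heavy atom; implicit H are not written.
Heavy atoms by element → C:11, Cl:1, N:2, O:2.
Total: 16.

16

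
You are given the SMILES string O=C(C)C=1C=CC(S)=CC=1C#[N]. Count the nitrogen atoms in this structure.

Scan the SMILES for N atoms (remember two-letter symbols like Cl and Br are single atoms).
Nitrogen count: 1.

1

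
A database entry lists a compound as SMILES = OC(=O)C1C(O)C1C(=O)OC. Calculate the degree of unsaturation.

Molecular formula: C6H8O5.
DoU = (2C + 2 + N − H − X) / 2, where X is the halogen count and O/S are ignored.
    = (2·6 + 2 + 0 − 8 − 0) / 2 = 6 / 2 = 3.

3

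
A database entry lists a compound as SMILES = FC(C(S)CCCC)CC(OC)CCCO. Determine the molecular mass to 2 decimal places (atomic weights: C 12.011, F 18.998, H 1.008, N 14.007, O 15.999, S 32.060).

252.39 g/mol

First, the molecular formula is C12H25FO2S (counting implicit H from valence).
  C: 12 × 12.011 = 144.132
  F: 1 × 18.998 = 18.998
  H: 25 × 1.008 = 25.200
  O: 2 × 15.999 = 31.998
  S: 1 × 32.060 = 32.060
Sum: 12×12.011 + 1×18.998 + 25×1.008 + 2×15.999 + 1×32.060 = 252.388 → 252.39 g/mol.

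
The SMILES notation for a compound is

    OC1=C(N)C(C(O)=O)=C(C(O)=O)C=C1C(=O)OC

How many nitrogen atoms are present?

1

Scan the SMILES for N atoms (remember two-letter symbols like Cl and Br are single atoms).
Nitrogen count: 1.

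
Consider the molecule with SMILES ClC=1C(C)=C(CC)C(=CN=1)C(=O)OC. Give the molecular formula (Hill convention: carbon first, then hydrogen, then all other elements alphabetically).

C10H12ClNO2

Walk through each heavy atom and fill implicit hydrogens from standard valence (C 4, N 3, O 2, S 2, halogen 1):
  atom 1: Cl (halogen, monovalent) → 0 H
  atom 2: C, bond orders sum to 4 (valence 4) → 0 H
  atom 3: C, bond orders sum to 4 (valence 4) → 0 H
  atom 4: C, bond orders sum to 1 (valence 4) → 3 H
  atom 5: C, bond orders sum to 4 (valence 4) → 0 H
  atom 6: C, bond orders sum to 2 (valence 4) → 2 H
  atom 7: C, bond orders sum to 1 (valence 4) → 3 H
  atom 8: C, bond orders sum to 4 (valence 4) → 0 H
  atom 9: C, bond orders sum to 3 (valence 4) → 1 H
  atom 10: N, bond orders sum to 3 (valence 3) → 0 H
  atom 11: C, bond orders sum to 4 (valence 4) → 0 H
  atom 12: O, bond orders sum to 2 (valence 2) → 0 H
  atom 13: O, bond orders sum to 2 (valence 2) → 0 H
  atom 14: C, bond orders sum to 1 (valence 4) → 3 H
Totals → C:10, H:12, Cl:1, N:1, O:2.
In Hill order: C10H12ClNO2.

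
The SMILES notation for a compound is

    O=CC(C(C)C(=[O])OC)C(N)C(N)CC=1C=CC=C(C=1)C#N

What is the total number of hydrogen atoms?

21

Walk through each heavy atom and fill implicit hydrogens from standard valence (C 4, N 3, O 2, S 2, halogen 1):
  atom 1: O, bond orders sum to 2 (valence 2) → 0 H
  atom 2: C, bond orders sum to 3 (valence 4) → 1 H
  atom 3: C, bond orders sum to 3 (valence 4) → 1 H
  atom 4: C, bond orders sum to 3 (valence 4) → 1 H
  atom 5: C, bond orders sum to 1 (valence 4) → 3 H
  atom 6: C, bond orders sum to 4 (valence 4) → 0 H
  atom 7: O with explicit H count 0
  atom 8: O, bond orders sum to 2 (valence 2) → 0 H
  atom 9: C, bond orders sum to 1 (valence 4) → 3 H
  atom 10: C, bond orders sum to 3 (valence 4) → 1 H
  atom 11: N, bond orders sum to 1 (valence 3) → 2 H
  atom 12: C, bond orders sum to 3 (valence 4) → 1 H
  atom 13: N, bond orders sum to 1 (valence 3) → 2 H
  atom 14: C, bond orders sum to 2 (valence 4) → 2 H
  atom 15: C, bond orders sum to 4 (valence 4) → 0 H
  atom 16: C, bond orders sum to 3 (valence 4) → 1 H
  atom 17: C, bond orders sum to 3 (valence 4) → 1 H
  atom 18: C, bond orders sum to 3 (valence 4) → 1 H
  atom 19: C, bond orders sum to 4 (valence 4) → 0 H
  atom 20: C, bond orders sum to 3 (valence 4) → 1 H
  atom 21: C, bond orders sum to 4 (valence 4) → 0 H
  atom 22: N, bond orders sum to 3 (valence 3) → 0 H
Total hydrogens: 21.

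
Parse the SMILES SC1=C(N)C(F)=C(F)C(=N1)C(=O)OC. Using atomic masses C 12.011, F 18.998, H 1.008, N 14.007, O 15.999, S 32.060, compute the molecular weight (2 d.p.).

220.19 g/mol

First, the molecular formula is C7H6F2N2O2S (counting implicit H from valence).
  C: 7 × 12.011 = 84.077
  F: 2 × 18.998 = 37.996
  H: 6 × 1.008 = 6.048
  N: 2 × 14.007 = 28.014
  O: 2 × 15.999 = 31.998
  S: 1 × 32.060 = 32.060
Sum: 7×12.011 + 2×18.998 + 6×1.008 + 2×14.007 + 2×15.999 + 1×32.060 = 220.193 → 220.19 g/mol.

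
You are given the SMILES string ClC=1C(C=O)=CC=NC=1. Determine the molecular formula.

C6H4ClNO

Walk through each heavy atom and fill implicit hydrogens from standard valence (C 4, N 3, O 2, S 2, halogen 1):
  atom 1: Cl (halogen, monovalent) → 0 H
  atom 2: C, bond orders sum to 4 (valence 4) → 0 H
  atom 3: C, bond orders sum to 4 (valence 4) → 0 H
  atom 4: C, bond orders sum to 3 (valence 4) → 1 H
  atom 5: O, bond orders sum to 2 (valence 2) → 0 H
  atom 6: C, bond orders sum to 3 (valence 4) → 1 H
  atom 7: C, bond orders sum to 3 (valence 4) → 1 H
  atom 8: N, bond orders sum to 3 (valence 3) → 0 H
  atom 9: C, bond orders sum to 3 (valence 4) → 1 H
Totals → C:6, H:4, Cl:1, N:1, O:1.
In Hill order: C6H4ClNO.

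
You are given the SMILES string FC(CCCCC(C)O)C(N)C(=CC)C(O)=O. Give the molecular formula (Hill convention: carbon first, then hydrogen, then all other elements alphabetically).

C12H22FNO3

Walk through each heavy atom and fill implicit hydrogens from standard valence (C 4, N 3, O 2, S 2, halogen 1):
  atom 1: F (halogen, monovalent) → 0 H
  atom 2: C, bond orders sum to 3 (valence 4) → 1 H
  atom 3: C, bond orders sum to 2 (valence 4) → 2 H
  atom 4: C, bond orders sum to 2 (valence 4) → 2 H
  atom 5: C, bond orders sum to 2 (valence 4) → 2 H
  atom 6: C, bond orders sum to 2 (valence 4) → 2 H
  atom 7: C, bond orders sum to 3 (valence 4) → 1 H
  atom 8: C, bond orders sum to 1 (valence 4) → 3 H
  atom 9: O, bond orders sum to 1 (valence 2) → 1 H
  atom 10: C, bond orders sum to 3 (valence 4) → 1 H
  atom 11: N, bond orders sum to 1 (valence 3) → 2 H
  atom 12: C, bond orders sum to 4 (valence 4) → 0 H
  atom 13: C, bond orders sum to 3 (valence 4) → 1 H
  atom 14: C, bond orders sum to 1 (valence 4) → 3 H
  atom 15: C, bond orders sum to 4 (valence 4) → 0 H
  atom 16: O, bond orders sum to 1 (valence 2) → 1 H
  atom 17: O, bond orders sum to 2 (valence 2) → 0 H
Totals → C:12, H:22, F:1, N:1, O:3.
In Hill order: C12H22FNO3.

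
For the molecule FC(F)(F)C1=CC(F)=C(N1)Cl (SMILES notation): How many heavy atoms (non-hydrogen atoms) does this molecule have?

11

Every atom symbol written in the SMILES (organic subset) is one heavy atom; implicit H are not written.
Heavy atoms by element → C:5, Cl:1, F:4, N:1.
Total: 11.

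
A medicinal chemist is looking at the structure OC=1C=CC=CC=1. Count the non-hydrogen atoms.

7

Every atom symbol written in the SMILES (organic subset) is one heavy atom; implicit H are not written.
Heavy atoms by element → C:6, O:1.
Total: 7.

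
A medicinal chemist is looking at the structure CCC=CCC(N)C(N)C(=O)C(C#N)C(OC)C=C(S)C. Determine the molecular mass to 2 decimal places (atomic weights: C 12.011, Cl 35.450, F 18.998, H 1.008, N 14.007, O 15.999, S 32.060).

311.44 g/mol

First, the molecular formula is C15H25N3O2S (counting implicit H from valence).
  C: 15 × 12.011 = 180.165
  H: 25 × 1.008 = 25.200
  N: 3 × 14.007 = 42.021
  O: 2 × 15.999 = 31.998
  S: 1 × 32.060 = 32.060
Sum: 15×12.011 + 25×1.008 + 3×14.007 + 2×15.999 + 1×32.060 = 311.444 → 311.44 g/mol.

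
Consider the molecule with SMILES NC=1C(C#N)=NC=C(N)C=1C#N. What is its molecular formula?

C7H5N5

Walk through each heavy atom and fill implicit hydrogens from standard valence (C 4, N 3, O 2, S 2, halogen 1):
  atom 1: N, bond orders sum to 1 (valence 3) → 2 H
  atom 2: C, bond orders sum to 4 (valence 4) → 0 H
  atom 3: C, bond orders sum to 4 (valence 4) → 0 H
  atom 4: C, bond orders sum to 4 (valence 4) → 0 H
  atom 5: N, bond orders sum to 3 (valence 3) → 0 H
  atom 6: N, bond orders sum to 3 (valence 3) → 0 H
  atom 7: C, bond orders sum to 3 (valence 4) → 1 H
  atom 8: C, bond orders sum to 4 (valence 4) → 0 H
  atom 9: N, bond orders sum to 1 (valence 3) → 2 H
  atom 10: C, bond orders sum to 4 (valence 4) → 0 H
  atom 11: C, bond orders sum to 4 (valence 4) → 0 H
  atom 12: N, bond orders sum to 3 (valence 3) → 0 H
Totals → C:7, H:5, N:5.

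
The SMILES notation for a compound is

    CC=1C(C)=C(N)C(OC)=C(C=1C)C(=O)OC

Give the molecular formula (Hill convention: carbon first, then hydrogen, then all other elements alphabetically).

C12H17NO3

Walk through each heavy atom and fill implicit hydrogens from standard valence (C 4, N 3, O 2, S 2, halogen 1):
  atom 1: C, bond orders sum to 1 (valence 4) → 3 H
  atom 2: C, bond orders sum to 4 (valence 4) → 0 H
  atom 3: C, bond orders sum to 4 (valence 4) → 0 H
  atom 4: C, bond orders sum to 1 (valence 4) → 3 H
  atom 5: C, bond orders sum to 4 (valence 4) → 0 H
  atom 6: N, bond orders sum to 1 (valence 3) → 2 H
  atom 7: C, bond orders sum to 4 (valence 4) → 0 H
  atom 8: O, bond orders sum to 2 (valence 2) → 0 H
  atom 9: C, bond orders sum to 1 (valence 4) → 3 H
  atom 10: C, bond orders sum to 4 (valence 4) → 0 H
  atom 11: C, bond orders sum to 4 (valence 4) → 0 H
  atom 12: C, bond orders sum to 1 (valence 4) → 3 H
  atom 13: C, bond orders sum to 4 (valence 4) → 0 H
  atom 14: O, bond orders sum to 2 (valence 2) → 0 H
  atom 15: O, bond orders sum to 2 (valence 2) → 0 H
  atom 16: C, bond orders sum to 1 (valence 4) → 3 H
Totals → C:12, H:17, N:1, O:3.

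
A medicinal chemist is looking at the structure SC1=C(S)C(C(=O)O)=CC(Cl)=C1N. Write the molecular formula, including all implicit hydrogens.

Walk through each heavy atom and fill implicit hydrogens from standard valence (C 4, N 3, O 2, S 2, halogen 1):
  atom 1: S, bond orders sum to 1 (valence 2) → 1 H
  atom 2: C, bond orders sum to 4 (valence 4) → 0 H
  atom 3: C, bond orders sum to 4 (valence 4) → 0 H
  atom 4: S, bond orders sum to 1 (valence 2) → 1 H
  atom 5: C, bond orders sum to 4 (valence 4) → 0 H
  atom 6: C, bond orders sum to 4 (valence 4) → 0 H
  atom 7: O, bond orders sum to 2 (valence 2) → 0 H
  atom 8: O, bond orders sum to 1 (valence 2) → 1 H
  atom 9: C, bond orders sum to 3 (valence 4) → 1 H
  atom 10: C, bond orders sum to 4 (valence 4) → 0 H
  atom 11: Cl (halogen, monovalent) → 0 H
  atom 12: C, bond orders sum to 4 (valence 4) → 0 H
  atom 13: N, bond orders sum to 1 (valence 3) → 2 H
Totals → C:7, H:6, Cl:1, N:1, O:2, S:2.
In Hill order: C7H6ClNO2S2.

C7H6ClNO2S2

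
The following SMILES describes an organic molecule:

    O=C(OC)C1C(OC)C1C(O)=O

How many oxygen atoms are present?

5

Scan the SMILES for O atoms (remember two-letter symbols like Cl and Br are single atoms).
Oxygen count: 5.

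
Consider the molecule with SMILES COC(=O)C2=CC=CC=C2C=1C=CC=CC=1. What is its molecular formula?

Walk through each heavy atom and fill implicit hydrogens from standard valence (C 4, N 3, O 2, S 2, halogen 1):
  atom 1: C, bond orders sum to 1 (valence 4) → 3 H
  atom 2: O, bond orders sum to 2 (valence 2) → 0 H
  atom 3: C, bond orders sum to 4 (valence 4) → 0 H
  atom 4: O, bond orders sum to 2 (valence 2) → 0 H
  atom 5: C, bond orders sum to 4 (valence 4) → 0 H
  atom 6: C, bond orders sum to 3 (valence 4) → 1 H
  atom 7: C, bond orders sum to 3 (valence 4) → 1 H
  atom 8: C, bond orders sum to 3 (valence 4) → 1 H
  atom 9: C, bond orders sum to 3 (valence 4) → 1 H
  atom 10: C, bond orders sum to 4 (valence 4) → 0 H
  atom 11: C, bond orders sum to 4 (valence 4) → 0 H
  atom 12: C, bond orders sum to 3 (valence 4) → 1 H
  atom 13: C, bond orders sum to 3 (valence 4) → 1 H
  atom 14: C, bond orders sum to 3 (valence 4) → 1 H
  atom 15: C, bond orders sum to 3 (valence 4) → 1 H
  atom 16: C, bond orders sum to 3 (valence 4) → 1 H
Totals → C:14, H:12, O:2.
In Hill order: C14H12O2.

C14H12O2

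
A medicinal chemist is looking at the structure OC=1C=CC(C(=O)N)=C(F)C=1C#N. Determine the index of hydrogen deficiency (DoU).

Degree of unsaturation = (number of rings) + (number of π bonds).
Ring closures in the SMILES: 1.
π bonds: 4 double bonds (each 1 DoU), 1 triple bond (each 2 DoU) → 6 DoU from unsaturation.
Total DoU = 1 + 6 = 7.

7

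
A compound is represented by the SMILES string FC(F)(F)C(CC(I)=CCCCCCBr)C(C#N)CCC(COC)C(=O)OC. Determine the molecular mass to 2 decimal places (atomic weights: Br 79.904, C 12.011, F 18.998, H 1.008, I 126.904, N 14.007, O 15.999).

First, the molecular formula is C19H28BrF3INO3 (counting implicit H from valence).
  Br: 1 × 79.904 = 79.904
  C: 19 × 12.011 = 228.209
  F: 3 × 18.998 = 56.994
  H: 28 × 1.008 = 28.224
  I: 1 × 126.904 = 126.904
  N: 1 × 14.007 = 14.007
  O: 3 × 15.999 = 47.997
Sum: 1×79.904 + 19×12.011 + 3×18.998 + 28×1.008 + 1×126.904 + 1×14.007 + 3×15.999 = 582.239 → 582.24 g/mol.

582.24 g/mol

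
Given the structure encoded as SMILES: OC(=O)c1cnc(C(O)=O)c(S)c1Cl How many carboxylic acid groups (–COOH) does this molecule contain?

The carboxylic acid motif appears at heavy-atom positions 2, 8 in the SMILES.
Other groups present: 1 thiol.
Carboxylic acid count: 2.

2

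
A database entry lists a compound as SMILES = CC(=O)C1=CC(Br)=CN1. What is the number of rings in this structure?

1

In SMILES, each pair of matching ring-closure digits denotes one ring-closing bond; the number of such bonds equals the number of independent rings.
Ring-closure bonds here: 1.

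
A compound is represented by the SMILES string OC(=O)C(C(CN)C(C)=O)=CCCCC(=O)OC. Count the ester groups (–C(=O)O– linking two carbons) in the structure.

1

The ester motif appears at heavy-atom position 15 in the SMILES.
Other groups present: 1 alkene, 1 carboxylic acid, 1 ketone, 1 primary amine.
Ester count: 1.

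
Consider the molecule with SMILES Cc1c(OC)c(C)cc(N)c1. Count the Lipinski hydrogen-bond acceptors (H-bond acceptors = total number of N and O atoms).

2

N atoms: 1; O atoms: 1.
Lipinski HBA = 1 + 1 = 2.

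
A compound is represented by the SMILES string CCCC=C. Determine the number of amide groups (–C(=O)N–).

Scan the SMILES for the amide motif — none present.
Groups that are present: 1 alkene.

0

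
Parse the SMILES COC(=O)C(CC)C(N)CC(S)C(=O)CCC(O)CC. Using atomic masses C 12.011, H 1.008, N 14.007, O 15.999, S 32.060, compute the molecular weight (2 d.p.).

305.43 g/mol

First, the molecular formula is C14H27NO4S (counting implicit H from valence).
  C: 14 × 12.011 = 168.154
  H: 27 × 1.008 = 27.216
  N: 1 × 14.007 = 14.007
  O: 4 × 15.999 = 63.996
  S: 1 × 32.060 = 32.060
Sum: 14×12.011 + 27×1.008 + 1×14.007 + 4×15.999 + 1×32.060 = 305.433 → 305.43 g/mol.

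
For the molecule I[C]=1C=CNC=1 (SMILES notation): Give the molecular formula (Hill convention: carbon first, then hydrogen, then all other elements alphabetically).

C4H4IN

Walk through each heavy atom and fill implicit hydrogens from standard valence (C 4, N 3, O 2, S 2, halogen 1):
  atom 1: I (halogen, monovalent) → 0 H
  atom 2: C with explicit H count 0
  atom 3: C, bond orders sum to 3 (valence 4) → 1 H
  atom 4: C, bond orders sum to 3 (valence 4) → 1 H
  atom 5: N, bond orders sum to 2 (valence 3) → 1 H
  atom 6: C, bond orders sum to 3 (valence 4) → 1 H
Totals → C:4, H:4, I:1, N:1.
In Hill order: C4H4IN.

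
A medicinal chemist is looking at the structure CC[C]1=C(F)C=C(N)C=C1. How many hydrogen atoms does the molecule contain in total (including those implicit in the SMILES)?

10

Walk through each heavy atom and fill implicit hydrogens from standard valence (C 4, N 3, O 2, S 2, halogen 1):
  atom 1: C, bond orders sum to 1 (valence 4) → 3 H
  atom 2: C, bond orders sum to 2 (valence 4) → 2 H
  atom 3: C with explicit H count 0
  atom 4: C, bond orders sum to 4 (valence 4) → 0 H
  atom 5: F (halogen, monovalent) → 0 H
  atom 6: C, bond orders sum to 3 (valence 4) → 1 H
  atom 7: C, bond orders sum to 4 (valence 4) → 0 H
  atom 8: N, bond orders sum to 1 (valence 3) → 2 H
  atom 9: C, bond orders sum to 3 (valence 4) → 1 H
  atom 10: C, bond orders sum to 3 (valence 4) → 1 H
Total hydrogens: 10.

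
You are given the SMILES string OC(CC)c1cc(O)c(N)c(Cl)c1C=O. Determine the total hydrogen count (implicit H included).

12

Walk through each heavy atom and fill implicit hydrogens from standard valence (C 4, N 3, O 2, S 2, halogen 1); for lowercase aromatic atoms, an aromatic c carries 1 H when it has two neighbours and 0 H with three, and aromatic n carries 0 H:
  atom 1: O, bond orders sum to 1 (valence 2) → 1 H
  atom 2: C, bond orders sum to 3 (valence 4) → 1 H
  atom 3: C, bond orders sum to 2 (valence 4) → 2 H
  atom 4: C, bond orders sum to 1 (valence 4) → 3 H
  atom 5: aromatic c, 3 neighbours → 0 H
  atom 6: aromatic c, 2 neighbours → 1 H
  atom 7: aromatic c, 3 neighbours → 0 H
  atom 8: O, bond orders sum to 1 (valence 2) → 1 H
  atom 9: aromatic c, 3 neighbours → 0 H
  atom 10: N, bond orders sum to 1 (valence 3) → 2 H
  atom 11: aromatic c, 3 neighbours → 0 H
  atom 12: Cl (halogen, monovalent) → 0 H
  atom 13: aromatic c, 3 neighbours → 0 H
  atom 14: C, bond orders sum to 3 (valence 4) → 1 H
  atom 15: O, bond orders sum to 2 (valence 2) → 0 H
Total hydrogens: 12.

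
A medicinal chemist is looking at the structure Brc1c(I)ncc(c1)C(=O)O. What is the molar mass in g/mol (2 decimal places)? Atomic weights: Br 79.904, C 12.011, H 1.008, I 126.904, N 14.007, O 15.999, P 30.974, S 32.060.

327.90 g/mol

First, the molecular formula is C6H3BrINO2 (counting implicit H from valence).
  Br: 1 × 79.904 = 79.904
  C: 6 × 12.011 = 72.066
  H: 3 × 1.008 = 3.024
  I: 1 × 126.904 = 126.904
  N: 1 × 14.007 = 14.007
  O: 2 × 15.999 = 31.998
Sum: 1×79.904 + 6×12.011 + 3×1.008 + 1×126.904 + 1×14.007 + 2×15.999 = 327.903 → 327.90 g/mol.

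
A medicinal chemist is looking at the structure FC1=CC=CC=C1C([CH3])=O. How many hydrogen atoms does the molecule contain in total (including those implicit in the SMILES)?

Walk through each heavy atom and fill implicit hydrogens from standard valence (C 4, N 3, O 2, S 2, halogen 1):
  atom 1: F (halogen, monovalent) → 0 H
  atom 2: C, bond orders sum to 4 (valence 4) → 0 H
  atom 3: C, bond orders sum to 3 (valence 4) → 1 H
  atom 4: C, bond orders sum to 3 (valence 4) → 1 H
  atom 5: C, bond orders sum to 3 (valence 4) → 1 H
  atom 6: C, bond orders sum to 3 (valence 4) → 1 H
  atom 7: C, bond orders sum to 4 (valence 4) → 0 H
  atom 8: C, bond orders sum to 4 (valence 4) → 0 H
  atom 9: C with explicit H count 3
  atom 10: O, bond orders sum to 2 (valence 2) → 0 H
Total hydrogens: 7.

7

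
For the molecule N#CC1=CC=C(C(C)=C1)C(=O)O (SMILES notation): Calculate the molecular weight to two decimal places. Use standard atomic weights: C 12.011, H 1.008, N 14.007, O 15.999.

161.16 g/mol

First, the molecular formula is C9H7NO2 (counting implicit H from valence).
  C: 9 × 12.011 = 108.099
  H: 7 × 1.008 = 7.056
  N: 1 × 14.007 = 14.007
  O: 2 × 15.999 = 31.998
Sum: 9×12.011 + 7×1.008 + 1×14.007 + 2×15.999 = 161.160 → 161.16 g/mol.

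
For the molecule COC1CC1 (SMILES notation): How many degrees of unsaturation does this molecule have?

Degree of unsaturation = (number of rings) + (number of π bonds).
Ring closures in the SMILES: 1.
π bonds: none → 0 DoU from unsaturation.
Total DoU = 1 + 0 = 1.

1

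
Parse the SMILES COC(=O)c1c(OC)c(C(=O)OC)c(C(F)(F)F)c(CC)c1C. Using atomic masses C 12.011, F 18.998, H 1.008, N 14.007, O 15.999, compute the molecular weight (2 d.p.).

334.29 g/mol

First, the molecular formula is C15H17F3O5 (counting implicit H from valence).
  C: 15 × 12.011 = 180.165
  F: 3 × 18.998 = 56.994
  H: 17 × 1.008 = 17.136
  O: 5 × 15.999 = 79.995
Sum: 15×12.011 + 3×18.998 + 17×1.008 + 5×15.999 = 334.290 → 334.29 g/mol.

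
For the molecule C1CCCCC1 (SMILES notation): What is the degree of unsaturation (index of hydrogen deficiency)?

Degree of unsaturation = (number of rings) + (number of π bonds).
Ring closures in the SMILES: 1.
π bonds: none → 0 DoU from unsaturation.
Total DoU = 1 + 0 = 1.

1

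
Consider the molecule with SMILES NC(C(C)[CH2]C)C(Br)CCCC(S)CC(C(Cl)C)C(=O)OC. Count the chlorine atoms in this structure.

1

Scan the SMILES for Cl atoms (remember two-letter symbols like Cl and Br are single atoms).
Chlorine count: 1.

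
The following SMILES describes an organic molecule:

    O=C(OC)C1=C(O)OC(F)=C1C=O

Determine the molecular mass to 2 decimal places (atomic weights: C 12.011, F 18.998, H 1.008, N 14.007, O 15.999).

188.11 g/mol

First, the molecular formula is C7H5FO5 (counting implicit H from valence).
  C: 7 × 12.011 = 84.077
  F: 1 × 18.998 = 18.998
  H: 5 × 1.008 = 5.040
  O: 5 × 15.999 = 79.995
Sum: 7×12.011 + 1×18.998 + 5×1.008 + 5×15.999 = 188.110 → 188.11 g/mol.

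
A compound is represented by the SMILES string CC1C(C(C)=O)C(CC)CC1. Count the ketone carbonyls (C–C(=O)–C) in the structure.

1

The ketone motif appears at heavy-atom position 4 in the SMILES.
Ketone count: 1.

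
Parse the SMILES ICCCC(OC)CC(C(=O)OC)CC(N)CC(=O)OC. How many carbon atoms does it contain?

Count every carbon token in the SMILES (each C, including those in ring-closure positions and inside branches).
Carbon count: 14.

14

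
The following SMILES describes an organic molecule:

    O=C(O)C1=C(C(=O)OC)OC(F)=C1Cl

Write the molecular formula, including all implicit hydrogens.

C7H4ClFO5

Walk through each heavy atom and fill implicit hydrogens from standard valence (C 4, N 3, O 2, S 2, halogen 1):
  atom 1: O, bond orders sum to 2 (valence 2) → 0 H
  atom 2: C, bond orders sum to 4 (valence 4) → 0 H
  atom 3: O, bond orders sum to 1 (valence 2) → 1 H
  atom 4: C, bond orders sum to 4 (valence 4) → 0 H
  atom 5: C, bond orders sum to 4 (valence 4) → 0 H
  atom 6: C, bond orders sum to 4 (valence 4) → 0 H
  atom 7: O, bond orders sum to 2 (valence 2) → 0 H
  atom 8: O, bond orders sum to 2 (valence 2) → 0 H
  atom 9: C, bond orders sum to 1 (valence 4) → 3 H
  atom 10: O, bond orders sum to 2 (valence 2) → 0 H
  atom 11: C, bond orders sum to 4 (valence 4) → 0 H
  atom 12: F (halogen, monovalent) → 0 H
  atom 13: C, bond orders sum to 4 (valence 4) → 0 H
  atom 14: Cl (halogen, monovalent) → 0 H
Totals → C:7, H:4, Cl:1, F:1, O:5.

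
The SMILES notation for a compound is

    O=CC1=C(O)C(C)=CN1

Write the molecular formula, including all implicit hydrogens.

Walk through each heavy atom and fill implicit hydrogens from standard valence (C 4, N 3, O 2, S 2, halogen 1):
  atom 1: O, bond orders sum to 2 (valence 2) → 0 H
  atom 2: C, bond orders sum to 3 (valence 4) → 1 H
  atom 3: C, bond orders sum to 4 (valence 4) → 0 H
  atom 4: C, bond orders sum to 4 (valence 4) → 0 H
  atom 5: O, bond orders sum to 1 (valence 2) → 1 H
  atom 6: C, bond orders sum to 4 (valence 4) → 0 H
  atom 7: C, bond orders sum to 1 (valence 4) → 3 H
  atom 8: C, bond orders sum to 3 (valence 4) → 1 H
  atom 9: N, bond orders sum to 2 (valence 3) → 1 H
Totals → C:6, H:7, N:1, O:2.

C6H7NO2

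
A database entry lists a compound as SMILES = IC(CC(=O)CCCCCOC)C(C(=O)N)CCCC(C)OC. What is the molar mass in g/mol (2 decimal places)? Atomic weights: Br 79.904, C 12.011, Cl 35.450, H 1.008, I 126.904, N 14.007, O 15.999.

441.35 g/mol

First, the molecular formula is C17H32INO4 (counting implicit H from valence).
  C: 17 × 12.011 = 204.187
  H: 32 × 1.008 = 32.256
  I: 1 × 126.904 = 126.904
  N: 1 × 14.007 = 14.007
  O: 4 × 15.999 = 63.996
Sum: 17×12.011 + 32×1.008 + 1×126.904 + 1×14.007 + 4×15.999 = 441.350 → 441.35 g/mol.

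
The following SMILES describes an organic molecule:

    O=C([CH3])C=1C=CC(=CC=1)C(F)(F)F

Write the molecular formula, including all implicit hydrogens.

C9H7F3O

Walk through each heavy atom and fill implicit hydrogens from standard valence (C 4, N 3, O 2, S 2, halogen 1):
  atom 1: O, bond orders sum to 2 (valence 2) → 0 H
  atom 2: C, bond orders sum to 4 (valence 4) → 0 H
  atom 3: C with explicit H count 3
  atom 4: C, bond orders sum to 4 (valence 4) → 0 H
  atom 5: C, bond orders sum to 3 (valence 4) → 1 H
  atom 6: C, bond orders sum to 3 (valence 4) → 1 H
  atom 7: C, bond orders sum to 4 (valence 4) → 0 H
  atom 8: C, bond orders sum to 3 (valence 4) → 1 H
  atom 9: C, bond orders sum to 3 (valence 4) → 1 H
  atom 10: C, bond orders sum to 4 (valence 4) → 0 H
  atom 11: F (halogen, monovalent) → 0 H
  atom 12: F (halogen, monovalent) → 0 H
  atom 13: F (halogen, monovalent) → 0 H
Totals → C:9, H:7, F:3, O:1.
In Hill order: C9H7F3O.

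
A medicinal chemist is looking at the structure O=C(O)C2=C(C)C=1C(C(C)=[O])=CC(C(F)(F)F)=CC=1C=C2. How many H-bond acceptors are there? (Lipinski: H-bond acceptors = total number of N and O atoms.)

N atoms: 0; O atoms: 3.
Lipinski HBA = 0 + 3 = 3.

3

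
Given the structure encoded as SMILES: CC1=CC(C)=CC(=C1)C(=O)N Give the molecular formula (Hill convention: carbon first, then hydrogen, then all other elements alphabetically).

Walk through each heavy atom and fill implicit hydrogens from standard valence (C 4, N 3, O 2, S 2, halogen 1):
  atom 1: C, bond orders sum to 1 (valence 4) → 3 H
  atom 2: C, bond orders sum to 4 (valence 4) → 0 H
  atom 3: C, bond orders sum to 3 (valence 4) → 1 H
  atom 4: C, bond orders sum to 4 (valence 4) → 0 H
  atom 5: C, bond orders sum to 1 (valence 4) → 3 H
  atom 6: C, bond orders sum to 3 (valence 4) → 1 H
  atom 7: C, bond orders sum to 4 (valence 4) → 0 H
  atom 8: C, bond orders sum to 3 (valence 4) → 1 H
  atom 9: C, bond orders sum to 4 (valence 4) → 0 H
  atom 10: O, bond orders sum to 2 (valence 2) → 0 H
  atom 11: N, bond orders sum to 1 (valence 3) → 2 H
Totals → C:9, H:11, N:1, O:1.

C9H11NO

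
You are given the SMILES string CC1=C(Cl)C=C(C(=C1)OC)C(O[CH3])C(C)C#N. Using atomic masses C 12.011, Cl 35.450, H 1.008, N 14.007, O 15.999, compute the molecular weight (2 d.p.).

253.73 g/mol

First, the molecular formula is C13H16ClNO2 (counting implicit H from valence).
  C: 13 × 12.011 = 156.143
  Cl: 1 × 35.450 = 35.450
  H: 16 × 1.008 = 16.128
  N: 1 × 14.007 = 14.007
  O: 2 × 15.999 = 31.998
Sum: 13×12.011 + 1×35.450 + 16×1.008 + 1×14.007 + 2×15.999 = 253.726 → 253.73 g/mol.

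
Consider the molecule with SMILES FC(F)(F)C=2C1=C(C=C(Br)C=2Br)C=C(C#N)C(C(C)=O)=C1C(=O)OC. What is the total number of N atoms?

1

Scan the SMILES for N atoms (remember two-letter symbols like Cl and Br are single atoms).
Nitrogen count: 1.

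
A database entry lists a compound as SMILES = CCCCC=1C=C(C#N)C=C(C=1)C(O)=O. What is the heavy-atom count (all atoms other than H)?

Every atom symbol written in the SMILES (organic subset) is one heavy atom; implicit H are not written.
Heavy atoms by element → C:12, N:1, O:2.
Total: 15.

15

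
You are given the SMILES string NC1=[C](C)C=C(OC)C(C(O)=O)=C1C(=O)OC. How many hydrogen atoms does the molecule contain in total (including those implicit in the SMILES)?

Walk through each heavy atom and fill implicit hydrogens from standard valence (C 4, N 3, O 2, S 2, halogen 1):
  atom 1: N, bond orders sum to 1 (valence 3) → 2 H
  atom 2: C, bond orders sum to 4 (valence 4) → 0 H
  atom 3: C with explicit H count 0
  atom 4: C, bond orders sum to 1 (valence 4) → 3 H
  atom 5: C, bond orders sum to 3 (valence 4) → 1 H
  atom 6: C, bond orders sum to 4 (valence 4) → 0 H
  atom 7: O, bond orders sum to 2 (valence 2) → 0 H
  atom 8: C, bond orders sum to 1 (valence 4) → 3 H
  atom 9: C, bond orders sum to 4 (valence 4) → 0 H
  atom 10: C, bond orders sum to 4 (valence 4) → 0 H
  atom 11: O, bond orders sum to 1 (valence 2) → 1 H
  atom 12: O, bond orders sum to 2 (valence 2) → 0 H
  atom 13: C, bond orders sum to 4 (valence 4) → 0 H
  atom 14: C, bond orders sum to 4 (valence 4) → 0 H
  atom 15: O, bond orders sum to 2 (valence 2) → 0 H
  atom 16: O, bond orders sum to 2 (valence 2) → 0 H
  atom 17: C, bond orders sum to 1 (valence 4) → 3 H
Total hydrogens: 13.

13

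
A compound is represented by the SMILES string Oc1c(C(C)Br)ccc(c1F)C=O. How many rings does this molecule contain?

In SMILES, each pair of matching ring-closure digits denotes one ring-closing bond; the number of such bonds equals the number of independent rings.
Ring-closure bonds here: 1.

1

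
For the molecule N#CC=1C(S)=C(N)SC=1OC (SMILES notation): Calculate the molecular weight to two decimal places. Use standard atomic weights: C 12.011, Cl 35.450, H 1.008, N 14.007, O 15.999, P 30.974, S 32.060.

186.25 g/mol

First, the molecular formula is C6H6N2OS2 (counting implicit H from valence).
  C: 6 × 12.011 = 72.066
  H: 6 × 1.008 = 6.048
  N: 2 × 14.007 = 28.014
  O: 1 × 15.999 = 15.999
  S: 2 × 32.060 = 64.120
Sum: 6×12.011 + 6×1.008 + 2×14.007 + 1×15.999 + 2×32.060 = 186.247 → 186.25 g/mol.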